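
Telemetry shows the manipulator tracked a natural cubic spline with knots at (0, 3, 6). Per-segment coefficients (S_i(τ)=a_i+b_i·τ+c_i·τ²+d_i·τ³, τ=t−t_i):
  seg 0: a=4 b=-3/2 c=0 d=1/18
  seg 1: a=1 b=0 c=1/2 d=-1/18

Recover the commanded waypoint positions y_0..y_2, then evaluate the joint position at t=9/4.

y_0=4 y_1=1 y_2=4
S(9/4) = 161/128

y_0 = S_0(0) = a_0 = 4
y_1 = S_1(0) = a_1 = 1
y_2 = S_1(3) = 4
t_q=9/4 is in segment 0 (τ=9/4); S_0(τ)=161/128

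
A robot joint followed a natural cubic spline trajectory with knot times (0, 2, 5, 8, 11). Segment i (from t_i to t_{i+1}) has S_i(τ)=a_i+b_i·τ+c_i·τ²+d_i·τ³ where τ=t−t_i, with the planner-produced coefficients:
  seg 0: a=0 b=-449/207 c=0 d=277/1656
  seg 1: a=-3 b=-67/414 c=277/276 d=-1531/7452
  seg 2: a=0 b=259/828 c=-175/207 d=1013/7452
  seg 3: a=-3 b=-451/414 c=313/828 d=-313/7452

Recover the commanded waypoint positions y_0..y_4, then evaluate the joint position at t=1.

y_0=0 y_1=-3 y_2=0 y_3=-3 y_4=-4
S(1) = -1105/552

y_0 = S_0(0) = a_0 = 0
y_1 = S_1(0) = a_1 = -3
y_2 = S_2(0) = a_2 = 0
y_3 = S_3(0) = a_3 = -3
y_4 = S_3(3) = -4
t_q=1 is in segment 0 (τ=1); S_0(τ)=-1105/552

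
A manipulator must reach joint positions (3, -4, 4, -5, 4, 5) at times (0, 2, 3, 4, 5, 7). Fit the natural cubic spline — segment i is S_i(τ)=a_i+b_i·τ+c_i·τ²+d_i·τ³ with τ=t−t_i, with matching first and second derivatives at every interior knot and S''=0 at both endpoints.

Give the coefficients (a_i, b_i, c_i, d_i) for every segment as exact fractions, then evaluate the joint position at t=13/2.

  seg 0: a=3 b=-9437/986 c=0 d=2993/1972
  seg 1: a=-4 b=8521/986 c=8979/986 d=-4806/493
  seg 2: a=4 b=-2357/986 c=-19857/986 d=230/17
  seg 3: a=-5 b=-2051/986 c=20163/986 d=-4619/493
  seg 4: a=4 b=10561/986 c=-7551/986 d=2517/1972
S(13/2) = 112691/15776

Δ: Δ0=-7/2, Δ1=8, Δ2=-9, Δ3=9, Δ4=1/2
row 1: diag=6, rhs=69; c'=1/6, d'=23/2
row 2: denom=4−1·1/6=23/6; d'=(-102−1·23/2)/(23/6)=-681/23
row 3: denom=4−1·6/23=86/23; d'=(108−1·-681/23)/(86/23)=3165/86
row 4: denom=6−1·23/86=493/86; d'=(-51−1·3165/86)/(493/86)=-7551/493
back: M4=-7551/493
back: M3=3165/86−23/86·-7551/493=20163/493
back: M2=-681/23−6/23·20163/493=-19857/493
back: M1=23/2−1/6·-19857/493=8979/493
M: M0=0, M1=8979/493, M2=-19857/493, M3=20163/493, M4=-7551/493, M5=0
seg 0: a=3, c=M0/2=0, d=(M1−M0)/(6·2)=2993/1972, b=Δ0−h0·(2M0+M1)/6=-9437/986
seg 1: a=-4, c=M1/2=8979/986, d=(M2−M1)/(6·1)=-4806/493, b=Δ1−h1·(2M1+M2)/6=8521/986
seg 2: a=4, c=M2/2=-19857/986, d=(M3−M2)/(6·1)=230/17, b=Δ2−h2·(2M2+M3)/6=-2357/986
seg 3: a=-5, c=M3/2=20163/986, d=(M4−M3)/(6·1)=-4619/493, b=Δ3−h3·(2M3+M4)/6=-2051/986
seg 4: a=4, c=M4/2=-7551/986, d=(M5−M4)/(6·2)=2517/1972, b=Δ4−h4·(2M4+M5)/6=10561/986
t_q=13/2 → seg 4, τ=3/2; S=4+10561/986·τ+-7551/986·τ²+2517/1972·τ³=112691/15776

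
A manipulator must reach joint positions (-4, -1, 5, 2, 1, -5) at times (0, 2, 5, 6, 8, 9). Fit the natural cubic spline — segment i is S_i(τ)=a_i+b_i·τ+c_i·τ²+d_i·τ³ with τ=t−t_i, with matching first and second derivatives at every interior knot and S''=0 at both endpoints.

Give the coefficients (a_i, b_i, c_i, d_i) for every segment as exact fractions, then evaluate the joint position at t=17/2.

  seg 0: a=-4 b=488/553 c=0 d=683/4424
  seg 1: a=-1 b=3025/1106 c=2049/2212 d=-2591/6636
  seg 2: a=5 b=-4975/2212 c=-1431/553 d=4063/2212
  seg 3: a=2 b=-2117/1106 c=6465/2212 d=-4901/4424
  seg 4: a=1 b=-1945/553 c=-4119/1106 d=1373/1106
S(17/2) = -13577/8848

Δ: Δ0=3/2, Δ1=2, Δ2=-3, Δ3=-1/2, Δ4=-6
row 1: diag=10, rhs=3; c'=3/10, d'=3/10
row 2: denom=8−3·3/10=71/10; d'=(-30−3·3/10)/(71/10)=-309/71
row 3: denom=6−1·10/71=416/71; d'=(15−1·-309/71)/(416/71)=687/208
row 4: denom=6−2·71/208=553/104; d'=(-33−2·687/208)/(553/104)=-4119/553
back: M4=-4119/553
back: M3=687/208−71/208·-4119/553=6465/1106
back: M2=-309/71−10/71·6465/1106=-2862/553
back: M1=3/10−3/10·-2862/553=2049/1106
M: M0=0, M1=2049/1106, M2=-2862/553, M3=6465/1106, M4=-4119/553, M5=0
seg 0: a=-4, c=M0/2=0, d=(M1−M0)/(6·2)=683/4424, b=Δ0−h0·(2M0+M1)/6=488/553
seg 1: a=-1, c=M1/2=2049/2212, d=(M2−M1)/(6·3)=-2591/6636, b=Δ1−h1·(2M1+M2)/6=3025/1106
seg 2: a=5, c=M2/2=-1431/553, d=(M3−M2)/(6·1)=4063/2212, b=Δ2−h2·(2M2+M3)/6=-4975/2212
seg 3: a=2, c=M3/2=6465/2212, d=(M4−M3)/(6·2)=-4901/4424, b=Δ3−h3·(2M3+M4)/6=-2117/1106
seg 4: a=1, c=M4/2=-4119/1106, d=(M5−M4)/(6·1)=1373/1106, b=Δ4−h4·(2M4+M5)/6=-1945/553
t_q=17/2 → seg 4, τ=1/2; S=1+-1945/553·τ+-4119/1106·τ²+1373/1106·τ³=-13577/8848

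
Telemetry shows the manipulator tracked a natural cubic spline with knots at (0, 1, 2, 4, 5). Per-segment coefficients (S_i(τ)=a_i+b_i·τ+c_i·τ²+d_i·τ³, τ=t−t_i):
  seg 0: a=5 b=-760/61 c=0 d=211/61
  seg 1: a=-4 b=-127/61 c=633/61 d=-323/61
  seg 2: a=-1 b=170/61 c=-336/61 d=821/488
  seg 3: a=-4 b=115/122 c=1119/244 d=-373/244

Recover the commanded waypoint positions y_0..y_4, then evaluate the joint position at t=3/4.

y_0 = S_0(0) = a_0 = 5
y_1 = S_1(0) = a_1 = -4
y_2 = S_2(0) = a_2 = -1
y_3 = S_3(0) = a_3 = -4
y_4 = S_3(1) = 0
t_q=3/4 is in segment 0 (τ=3/4); S_0(τ)=-11263/3904

y_0=5 y_1=-4 y_2=-1 y_3=-4 y_4=0
S(3/4) = -11263/3904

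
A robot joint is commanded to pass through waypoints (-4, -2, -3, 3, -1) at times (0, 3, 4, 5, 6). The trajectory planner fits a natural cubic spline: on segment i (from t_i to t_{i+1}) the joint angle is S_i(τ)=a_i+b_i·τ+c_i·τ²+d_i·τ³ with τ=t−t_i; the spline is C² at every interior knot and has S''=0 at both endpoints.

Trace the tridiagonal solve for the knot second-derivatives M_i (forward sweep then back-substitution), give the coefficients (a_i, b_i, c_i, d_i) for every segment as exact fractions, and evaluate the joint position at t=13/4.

Δ: Δ0=2/3, Δ1=-1, Δ2=6, Δ3=-4
row 1: diag=8, rhs=-10; c'=1/8, d'=-5/4
row 2: denom=4−1·1/8=31/8; d'=(42−1·-5/4)/(31/8)=346/31
row 3: denom=4−1·8/31=116/31; d'=(-60−1·346/31)/(116/31)=-1103/58
back: M3=-1103/58
back: M2=346/31−8/31·-1103/58=466/29
back: M1=-5/4−1/8·466/29=-189/58
M: M0=0, M1=-189/58, M2=466/29, M3=-1103/58, M4=0
seg 0: a=-4, c=M0/2=0, d=(M1−M0)/(6·3)=-21/116, b=Δ0−h0·(2M0+M1)/6=799/348
seg 1: a=-2, c=M1/2=-189/116, d=(M2−M1)/(6·1)=1121/348, b=Δ1−h1·(2M1+M2)/6=-451/174
seg 2: a=-3, c=M2/2=233/29, d=(M3−M2)/(6·1)=-2035/348, b=Δ2−h2·(2M2+M3)/6=1327/348
seg 3: a=3, c=M3/2=-1103/116, d=(M4−M3)/(6·1)=1103/348, b=Δ3−h3·(2M3+M4)/6=407/174
t_q=13/4 → seg 1, τ=1/4; S=-2+-451/174·τ+-189/116·τ²+1121/348·τ³=-20041/7424

  seg 0: a=-4 b=799/348 c=0 d=-21/116
  seg 1: a=-2 b=-451/174 c=-189/116 d=1121/348
  seg 2: a=-3 b=1327/348 c=233/29 d=-2035/348
  seg 3: a=3 b=407/174 c=-1103/116 d=1103/348
S(13/4) = -20041/7424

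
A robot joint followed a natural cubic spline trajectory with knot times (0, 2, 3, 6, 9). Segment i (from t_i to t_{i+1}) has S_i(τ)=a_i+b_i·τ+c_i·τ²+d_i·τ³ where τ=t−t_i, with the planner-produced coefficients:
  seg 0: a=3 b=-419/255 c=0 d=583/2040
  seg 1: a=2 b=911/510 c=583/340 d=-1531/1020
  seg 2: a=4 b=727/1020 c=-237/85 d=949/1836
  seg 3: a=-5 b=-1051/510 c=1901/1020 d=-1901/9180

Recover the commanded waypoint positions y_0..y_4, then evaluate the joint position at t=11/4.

y_0 = S_0(0) = a_0 = 3
y_1 = S_1(0) = a_1 = 2
y_2 = S_2(0) = a_2 = 4
y_3 = S_3(0) = a_3 = -5
y_4 = S_3(3) = 0
t_q=11/4 is in segment 1 (τ=3/4); S_1(τ)=79881/21760

y_0=3 y_1=2 y_2=4 y_3=-5 y_4=0
S(11/4) = 79881/21760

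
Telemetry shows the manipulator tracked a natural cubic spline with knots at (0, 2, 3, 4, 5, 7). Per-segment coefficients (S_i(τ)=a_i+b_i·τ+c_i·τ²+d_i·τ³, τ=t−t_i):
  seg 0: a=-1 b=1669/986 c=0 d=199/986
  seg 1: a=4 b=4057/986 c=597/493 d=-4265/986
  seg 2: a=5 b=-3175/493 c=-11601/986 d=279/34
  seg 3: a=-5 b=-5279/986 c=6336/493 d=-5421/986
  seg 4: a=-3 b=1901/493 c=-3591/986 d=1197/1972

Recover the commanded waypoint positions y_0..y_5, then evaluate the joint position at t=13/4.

y_0=-1 y_1=4 y_2=5 y_3=-5 y_4=-3 y_5=-5
S(13/4) = 175607/63104

y_0 = S_0(0) = a_0 = -1
y_1 = S_1(0) = a_1 = 4
y_2 = S_2(0) = a_2 = 5
y_3 = S_3(0) = a_3 = -5
y_4 = S_4(0) = a_4 = -3
y_5 = S_4(2) = -5
t_q=13/4 is in segment 2 (τ=1/4); S_2(τ)=175607/63104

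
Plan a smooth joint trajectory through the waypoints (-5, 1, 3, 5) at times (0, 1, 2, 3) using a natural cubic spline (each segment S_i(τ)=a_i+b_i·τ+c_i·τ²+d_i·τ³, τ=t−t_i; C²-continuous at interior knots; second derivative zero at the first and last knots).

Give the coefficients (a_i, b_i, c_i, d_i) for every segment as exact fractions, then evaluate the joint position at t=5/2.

Δ: Δ0=6, Δ1=2, Δ2=2
row 1: diag=4, rhs=-24; c'=1/4, d'=-6
row 2: denom=4−1·1/4=15/4; d'=(0−1·-6)/(15/4)=8/5
back: M2=8/5
back: M1=-6−1/4·8/5=-32/5
M: M0=0, M1=-32/5, M2=8/5, M3=0
seg 0: a=-5, c=M0/2=0, d=(M1−M0)/(6·1)=-16/15, b=Δ0−h0·(2M0+M1)/6=106/15
seg 1: a=1, c=M1/2=-16/5, d=(M2−M1)/(6·1)=4/3, b=Δ1−h1·(2M1+M2)/6=58/15
seg 2: a=3, c=M2/2=4/5, d=(M3−M2)/(6·1)=-4/15, b=Δ2−h2·(2M2+M3)/6=22/15
t_q=5/2 → seg 2, τ=1/2; S=3+22/15·τ+4/5·τ²+-4/15·τ³=39/10

  seg 0: a=-5 b=106/15 c=0 d=-16/15
  seg 1: a=1 b=58/15 c=-16/5 d=4/3
  seg 2: a=3 b=22/15 c=4/5 d=-4/15
S(5/2) = 39/10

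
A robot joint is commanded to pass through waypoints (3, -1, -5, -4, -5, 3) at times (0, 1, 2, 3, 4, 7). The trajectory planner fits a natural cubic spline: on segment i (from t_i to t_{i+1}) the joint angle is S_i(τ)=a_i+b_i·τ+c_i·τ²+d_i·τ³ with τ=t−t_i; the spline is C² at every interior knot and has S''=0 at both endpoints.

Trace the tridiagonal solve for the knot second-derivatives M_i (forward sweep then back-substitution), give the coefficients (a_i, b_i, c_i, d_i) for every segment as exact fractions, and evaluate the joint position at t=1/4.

  seg 0: a=3 b=-4672/1299 c=0 d=-524/1299
  seg 1: a=-1 b=-6244/1299 c=-524/433 d=2620/1299
  seg 2: a=-5 b=-1528/1299 c=2096/433 d=-3461/1299
  seg 3: a=-4 b=665/1299 c=-1365/433 d=2131/1299
  seg 4: a=-5 b=-1132/1299 c=766/433 d=-766/3897
S(1/4) = 14511/6928

Δ: Δ0=-4, Δ1=-4, Δ2=1, Δ3=-1, Δ4=8/3
row 1: diag=4, rhs=0; c'=1/4, d'=0
row 2: denom=4−1·1/4=15/4; d'=(30−1·0)/(15/4)=8
row 3: denom=4−1·4/15=56/15; d'=(-12−1·8)/(56/15)=-75/14
row 4: denom=8−1·15/56=433/56; d'=(22−1·-75/14)/(433/56)=1532/433
back: M4=1532/433
back: M3=-75/14−15/56·1532/433=-2730/433
back: M2=8−4/15·-2730/433=4192/433
back: M1=0−1/4·4192/433=-1048/433
M: M0=0, M1=-1048/433, M2=4192/433, M3=-2730/433, M4=1532/433, M5=0
seg 0: a=3, c=M0/2=0, d=(M1−M0)/(6·1)=-524/1299, b=Δ0−h0·(2M0+M1)/6=-4672/1299
seg 1: a=-1, c=M1/2=-524/433, d=(M2−M1)/(6·1)=2620/1299, b=Δ1−h1·(2M1+M2)/6=-6244/1299
seg 2: a=-5, c=M2/2=2096/433, d=(M3−M2)/(6·1)=-3461/1299, b=Δ2−h2·(2M2+M3)/6=-1528/1299
seg 3: a=-4, c=M3/2=-1365/433, d=(M4−M3)/(6·1)=2131/1299, b=Δ3−h3·(2M3+M4)/6=665/1299
seg 4: a=-5, c=M4/2=766/433, d=(M5−M4)/(6·3)=-766/3897, b=Δ4−h4·(2M4+M5)/6=-1132/1299
t_q=1/4 → seg 0, τ=1/4; S=3+-4672/1299·τ+0·τ²+-524/1299·τ³=14511/6928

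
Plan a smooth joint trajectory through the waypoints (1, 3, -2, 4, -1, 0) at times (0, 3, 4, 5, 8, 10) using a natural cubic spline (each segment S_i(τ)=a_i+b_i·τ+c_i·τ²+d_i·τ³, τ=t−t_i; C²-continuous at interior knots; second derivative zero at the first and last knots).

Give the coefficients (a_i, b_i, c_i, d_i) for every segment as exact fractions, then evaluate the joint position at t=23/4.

Δ: Δ0=2/3, Δ1=-5, Δ2=6, Δ3=-5/3, Δ4=1/2
row 1: diag=8, rhs=-34; c'=1/8, d'=-17/4
row 2: denom=4−1·1/8=31/8; d'=(66−1·-17/4)/(31/8)=562/31
row 3: denom=8−1·8/31=240/31; d'=(-46−1·562/31)/(240/31)=-497/60
row 4: denom=10−3·31/80=707/80; d'=(13−3·-497/60)/(707/80)=3028/707
back: M4=3028/707
back: M3=-497/60−31/80·3028/707=-21089/2121
back: M2=562/31−8/31·-21089/2121=43894/2121
back: M1=-17/4−1/8·43894/2121=-14501/2121
M: M0=0, M1=-14501/2121, M2=43894/2121, M3=-21089/2121, M4=3028/707, M5=0
seg 0: a=1, c=M0/2=0, d=(M1−M0)/(6·3)=-14501/38178, b=Δ0−h0·(2M0+M1)/6=17329/4242
seg 1: a=3, c=M1/2=-14501/4242, d=(M2−M1)/(6·1)=19465/4242, b=Δ1−h1·(2M1+M2)/6=-13087/2121
seg 2: a=-2, c=M2/2=21947/2121, d=(M3−M2)/(6·1)=-21661/4242, b=Δ2−h2·(2M2+M3)/6=1073/1414
seg 3: a=4, c=M3/2=-21089/4242, d=(M4−M3)/(6·3)=30173/38178, b=Δ3−h3·(2M3+M4)/6=13012/2121
seg 4: a=-1, c=M4/2=1514/707, d=(M5−M4)/(6·2)=-757/2121, b=Δ4−h4·(2M4+M5)/6=-9991/4242
t_q=23/4 → seg 3, τ=3/4; S=4+13012/2121·τ+-21089/4242·τ²+30173/38178·τ³=555473/90496

  seg 0: a=1 b=17329/4242 c=0 d=-14501/38178
  seg 1: a=3 b=-13087/2121 c=-14501/4242 d=19465/4242
  seg 2: a=-2 b=1073/1414 c=21947/2121 d=-21661/4242
  seg 3: a=4 b=13012/2121 c=-21089/4242 d=30173/38178
  seg 4: a=-1 b=-9991/4242 c=1514/707 d=-757/2121
S(23/4) = 555473/90496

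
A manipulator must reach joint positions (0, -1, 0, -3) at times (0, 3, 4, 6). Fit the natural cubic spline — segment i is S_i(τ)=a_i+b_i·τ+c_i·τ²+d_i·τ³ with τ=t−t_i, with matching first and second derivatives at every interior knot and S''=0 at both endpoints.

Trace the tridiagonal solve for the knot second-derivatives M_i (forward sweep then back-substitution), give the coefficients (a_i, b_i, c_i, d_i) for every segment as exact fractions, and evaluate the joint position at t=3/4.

  seg 0: a=0 b=-283/282 c=0 d=7/94
  seg 1: a=-1 b=142/141 c=63/94 d=-191/282
  seg 2: a=0 b=89/282 c=-64/47 d=32/141
S(3/4) = -4339/6016

Δ: Δ0=-1/3, Δ1=1, Δ2=-3/2
row 1: diag=8, rhs=8; c'=1/8, d'=1
row 2: denom=6−1·1/8=47/8; d'=(-15−1·1)/(47/8)=-128/47
back: M2=-128/47
back: M1=1−1/8·-128/47=63/47
M: M0=0, M1=63/47, M2=-128/47, M3=0
seg 0: a=0, c=M0/2=0, d=(M1−M0)/(6·3)=7/94, b=Δ0−h0·(2M0+M1)/6=-283/282
seg 1: a=-1, c=M1/2=63/94, d=(M2−M1)/(6·1)=-191/282, b=Δ1−h1·(2M1+M2)/6=142/141
seg 2: a=0, c=M2/2=-64/47, d=(M3−M2)/(6·2)=32/141, b=Δ2−h2·(2M2+M3)/6=89/282
t_q=3/4 → seg 0, τ=3/4; S=0+-283/282·τ+0·τ²+7/94·τ³=-4339/6016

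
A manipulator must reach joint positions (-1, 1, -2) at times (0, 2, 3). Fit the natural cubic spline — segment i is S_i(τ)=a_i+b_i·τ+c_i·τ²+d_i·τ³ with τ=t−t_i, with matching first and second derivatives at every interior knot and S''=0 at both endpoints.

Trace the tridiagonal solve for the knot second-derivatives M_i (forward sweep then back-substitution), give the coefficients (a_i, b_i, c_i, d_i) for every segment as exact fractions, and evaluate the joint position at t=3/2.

  seg 0: a=-1 b=7/3 c=0 d=-1/3
  seg 1: a=1 b=-5/3 c=-2 d=2/3
S(3/2) = 11/8

Δ: Δ0=1, Δ1=-3
row 1: diag=6, rhs=-24; c'=1/6, d'=-4
back: M1=-4
M: M0=0, M1=-4, M2=0
seg 0: a=-1, c=M0/2=0, d=(M1−M0)/(6·2)=-1/3, b=Δ0−h0·(2M0+M1)/6=7/3
seg 1: a=1, c=M1/2=-2, d=(M2−M1)/(6·1)=2/3, b=Δ1−h1·(2M1+M2)/6=-5/3
t_q=3/2 → seg 0, τ=3/2; S=-1+7/3·τ+0·τ²+-1/3·τ³=11/8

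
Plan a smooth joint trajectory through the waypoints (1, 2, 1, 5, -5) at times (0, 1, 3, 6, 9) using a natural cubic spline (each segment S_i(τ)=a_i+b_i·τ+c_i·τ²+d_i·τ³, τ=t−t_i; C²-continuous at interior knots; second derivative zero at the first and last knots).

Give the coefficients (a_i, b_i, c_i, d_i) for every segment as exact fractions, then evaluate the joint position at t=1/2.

Δ: Δ0=1, Δ1=-1/2, Δ2=4/3, Δ3=-10/3
row 1: diag=6, rhs=-9; c'=1/3, d'=-3/2
row 2: denom=10−2·1/3=28/3; d'=(11−2·-3/2)/(28/3)=3/2
row 3: denom=12−3·9/28=309/28; d'=(-28−3·3/2)/(309/28)=-910/309
back: M3=-910/309
back: M2=3/2−9/28·-910/309=252/103
back: M1=-3/2−1/3·252/103=-477/206
M: M0=0, M1=-477/206, M2=252/103, M3=-910/309, M4=0
seg 0: a=1, c=M0/2=0, d=(M1−M0)/(6·1)=-159/412, b=Δ0−h0·(2M0+M1)/6=571/412
seg 1: a=2, c=M1/2=-477/412, d=(M2−M1)/(6·2)=327/824, b=Δ1−h1·(2M1+M2)/6=47/206
seg 2: a=1, c=M2/2=126/103, d=(M3−M2)/(6·3)=-833/2781, b=Δ2−h2·(2M2+M3)/6=37/103
seg 3: a=5, c=M3/2=-455/309, d=(M4−M3)/(6·3)=455/2781, b=Δ3−h3·(2M3+M4)/6=-40/103
t_q=1/2 → seg 0, τ=1/2; S=1+571/412·τ+0·τ²+-159/412·τ³=5421/3296

  seg 0: a=1 b=571/412 c=0 d=-159/412
  seg 1: a=2 b=47/206 c=-477/412 d=327/824
  seg 2: a=1 b=37/103 c=126/103 d=-833/2781
  seg 3: a=5 b=-40/103 c=-455/309 d=455/2781
S(1/2) = 5421/3296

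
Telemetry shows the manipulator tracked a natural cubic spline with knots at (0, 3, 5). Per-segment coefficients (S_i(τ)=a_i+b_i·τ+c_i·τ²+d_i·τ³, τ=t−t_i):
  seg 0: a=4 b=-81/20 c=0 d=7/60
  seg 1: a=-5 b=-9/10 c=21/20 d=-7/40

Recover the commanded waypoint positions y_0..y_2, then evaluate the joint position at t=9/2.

y_0=4 y_1=-5 y_2=-4
S(9/2) = -293/64

y_0 = S_0(0) = a_0 = 4
y_1 = S_1(0) = a_1 = -5
y_2 = S_1(2) = -4
t_q=9/2 is in segment 1 (τ=3/2); S_1(τ)=-293/64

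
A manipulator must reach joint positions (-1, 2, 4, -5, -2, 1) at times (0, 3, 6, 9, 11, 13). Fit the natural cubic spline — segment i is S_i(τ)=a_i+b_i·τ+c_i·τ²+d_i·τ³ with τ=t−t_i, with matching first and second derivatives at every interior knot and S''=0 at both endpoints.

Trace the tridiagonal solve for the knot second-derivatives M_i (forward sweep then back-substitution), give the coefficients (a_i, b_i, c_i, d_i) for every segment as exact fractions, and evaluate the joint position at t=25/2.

  seg 0: a=-1 b=563/783 c=0 d=220/7047
  seg 1: a=2 b=1223/783 c=220/783 d=-1361/7047
  seg 2: a=4 b=-1540/783 c=-1141/783 d=2614/7047
  seg 3: a=-5 b=-544/783 c=491/261 d=-2455/6264
  seg 4: a=-2 b=3331/1566 c=-491/1044 d=491/6264
S(25/2) = 6631/16704

Δ: Δ0=1, Δ1=2/3, Δ2=-3, Δ3=3/2, Δ4=3/2
row 1: diag=12, rhs=-2; c'=1/4, d'=-1/6
row 2: denom=12−3·1/4=45/4; d'=(-22−3·-1/6)/(45/4)=-86/45
row 3: denom=10−3·4/15=46/5; d'=(27−3·-86/45)/(46/5)=491/138
row 4: denom=8−2·5/23=174/23; d'=(0−2·491/138)/(174/23)=-491/522
back: M4=-491/522
back: M3=491/138−5/23·-491/522=982/261
back: M2=-86/45−4/15·982/261=-2282/783
back: M1=-1/6−1/4·-2282/783=440/783
M: M0=0, M1=440/783, M2=-2282/783, M3=982/261, M4=-491/522, M5=0
seg 0: a=-1, c=M0/2=0, d=(M1−M0)/(6·3)=220/7047, b=Δ0−h0·(2M0+M1)/6=563/783
seg 1: a=2, c=M1/2=220/783, d=(M2−M1)/(6·3)=-1361/7047, b=Δ1−h1·(2M1+M2)/6=1223/783
seg 2: a=4, c=M2/2=-1141/783, d=(M3−M2)/(6·3)=2614/7047, b=Δ2−h2·(2M2+M3)/6=-1540/783
seg 3: a=-5, c=M3/2=491/261, d=(M4−M3)/(6·2)=-2455/6264, b=Δ3−h3·(2M3+M4)/6=-544/783
seg 4: a=-2, c=M4/2=-491/1044, d=(M5−M4)/(6·2)=491/6264, b=Δ4−h4·(2M4+M5)/6=3331/1566
t_q=25/2 → seg 4, τ=3/2; S=-2+3331/1566·τ+-491/1044·τ²+491/6264·τ³=6631/16704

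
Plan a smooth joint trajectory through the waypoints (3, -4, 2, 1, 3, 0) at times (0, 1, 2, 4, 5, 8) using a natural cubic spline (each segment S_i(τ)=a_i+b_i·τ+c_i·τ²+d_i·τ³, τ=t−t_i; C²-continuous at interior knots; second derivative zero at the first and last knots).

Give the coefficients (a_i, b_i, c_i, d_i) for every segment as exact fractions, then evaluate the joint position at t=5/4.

Δ: Δ0=-7, Δ1=6, Δ2=-1/2, Δ3=2, Δ4=-1
row 1: diag=4, rhs=78; c'=1/4, d'=39/2
row 2: denom=6−1·1/4=23/4; d'=(-39−1·39/2)/(23/4)=-234/23
row 3: denom=6−2·8/23=122/23; d'=(15−2·-234/23)/(122/23)=813/122
row 4: denom=8−1·23/122=953/122; d'=(-18−1·813/122)/(953/122)=-3009/953
back: M4=-3009/953
back: M3=813/122−23/122·-3009/953=6918/953
back: M2=-234/23−8/23·6918/953=-12102/953
back: M1=39/2−1/4·-12102/953=21609/953
M: M0=0, M1=21609/953, M2=-12102/953, M3=6918/953, M4=-3009/953, M5=0
seg 0: a=3, c=M0/2=0, d=(M1−M0)/(6·1)=7203/1906, b=Δ0−h0·(2M0+M1)/6=-20545/1906
seg 1: a=-4, c=M1/2=21609/1906, d=(M2−M1)/(6·1)=-11237/1906, b=Δ1−h1·(2M1+M2)/6=532/953
seg 2: a=2, c=M2/2=-6051/953, d=(M3−M2)/(6·2)=1585/953, b=Δ2−h2·(2M2+M3)/6=10571/1906
seg 3: a=1, c=M3/2=3459/953, d=(M4−M3)/(6·1)=-3309/1906, b=Δ3−h3·(2M3+M4)/6=203/1906
seg 4: a=3, c=M4/2=-3009/1906, d=(M5−M4)/(6·3)=1003/5718, b=Δ4−h4·(2M4+M5)/6=2056/953
t_q=5/4 → seg 1, τ=1/4; S=-4+532/953·τ+21609/1906·τ²+-11237/1906·τ³=-395713/121984

  seg 0: a=3 b=-20545/1906 c=0 d=7203/1906
  seg 1: a=-4 b=532/953 c=21609/1906 d=-11237/1906
  seg 2: a=2 b=10571/1906 c=-6051/953 d=1585/953
  seg 3: a=1 b=203/1906 c=3459/953 d=-3309/1906
  seg 4: a=3 b=2056/953 c=-3009/1906 d=1003/5718
S(5/4) = -395713/121984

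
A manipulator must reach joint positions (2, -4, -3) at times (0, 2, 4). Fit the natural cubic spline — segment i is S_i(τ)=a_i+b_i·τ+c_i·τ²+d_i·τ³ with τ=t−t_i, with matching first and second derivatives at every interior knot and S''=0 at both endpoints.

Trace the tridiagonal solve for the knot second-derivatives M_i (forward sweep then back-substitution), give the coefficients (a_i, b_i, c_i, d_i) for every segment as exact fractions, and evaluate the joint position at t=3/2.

  seg 0: a=2 b=-31/8 c=0 d=7/32
  seg 1: a=-4 b=-5/4 c=21/16 d=-7/32
S(3/2) = -787/256

Δ: Δ0=-3, Δ1=1/2
row 1: diag=8, rhs=21; c'=1/4, d'=21/8
back: M1=21/8
M: M0=0, M1=21/8, M2=0
seg 0: a=2, c=M0/2=0, d=(M1−M0)/(6·2)=7/32, b=Δ0−h0·(2M0+M1)/6=-31/8
seg 1: a=-4, c=M1/2=21/16, d=(M2−M1)/(6·2)=-7/32, b=Δ1−h1·(2M1+M2)/6=-5/4
t_q=3/2 → seg 0, τ=3/2; S=2+-31/8·τ+0·τ²+7/32·τ³=-787/256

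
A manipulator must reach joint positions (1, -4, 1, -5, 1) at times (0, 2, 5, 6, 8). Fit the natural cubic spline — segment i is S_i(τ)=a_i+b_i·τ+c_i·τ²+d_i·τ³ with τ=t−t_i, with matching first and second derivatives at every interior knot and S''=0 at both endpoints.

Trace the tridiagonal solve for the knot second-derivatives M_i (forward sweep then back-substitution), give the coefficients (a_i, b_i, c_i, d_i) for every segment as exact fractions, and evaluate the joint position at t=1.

  seg 0: a=1 b=-5285/1248 c=0 d=2165/4992
  seg 1: a=-4 b=605/624 c=2165/832 d=-455/576
  seg 2: a=1 b=-11845/2496 c=-1875/416 d=8119/2496
  seg 3: a=-5 b=-2497/624 c=4369/832 d=-4369/4992
S(1) = -4661/1664

Δ: Δ0=-5/2, Δ1=5/3, Δ2=-6, Δ3=3
row 1: diag=10, rhs=25; c'=3/10, d'=5/2
row 2: denom=8−3·3/10=71/10; d'=(-46−3·5/2)/(71/10)=-535/71
row 3: denom=6−1·10/71=416/71; d'=(54−1·-535/71)/(416/71)=4369/416
back: M3=4369/416
back: M2=-535/71−10/71·4369/416=-1875/208
back: M1=5/2−3/10·-1875/208=2165/416
M: M0=0, M1=2165/416, M2=-1875/208, M3=4369/416, M4=0
seg 0: a=1, c=M0/2=0, d=(M1−M0)/(6·2)=2165/4992, b=Δ0−h0·(2M0+M1)/6=-5285/1248
seg 1: a=-4, c=M1/2=2165/832, d=(M2−M1)/(6·3)=-455/576, b=Δ1−h1·(2M1+M2)/6=605/624
seg 2: a=1, c=M2/2=-1875/416, d=(M3−M2)/(6·1)=8119/2496, b=Δ2−h2·(2M2+M3)/6=-11845/2496
seg 3: a=-5, c=M3/2=4369/832, d=(M4−M3)/(6·2)=-4369/4992, b=Δ3−h3·(2M3+M4)/6=-2497/624
t_q=1 → seg 0, τ=1; S=1+-5285/1248·τ+0·τ²+2165/4992·τ³=-4661/1664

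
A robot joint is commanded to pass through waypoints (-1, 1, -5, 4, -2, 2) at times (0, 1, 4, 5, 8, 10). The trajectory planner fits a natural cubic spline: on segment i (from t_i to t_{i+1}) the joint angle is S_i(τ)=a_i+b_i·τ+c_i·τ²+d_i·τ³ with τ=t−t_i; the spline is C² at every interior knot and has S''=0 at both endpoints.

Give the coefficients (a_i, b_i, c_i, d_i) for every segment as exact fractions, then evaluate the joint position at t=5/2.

Δ: Δ0=2, Δ1=-2, Δ2=9, Δ3=-2, Δ4=2
row 1: diag=8, rhs=-24; c'=3/8, d'=-3
row 2: denom=8−3·3/8=55/8; d'=(66−3·-3)/(55/8)=120/11
row 3: denom=8−1·8/55=432/55; d'=(-66−1·120/11)/(432/55)=-235/24
row 4: denom=10−3·55/144=425/48; d'=(24−3·-235/24)/(425/48)=2562/425
back: M4=2562/425
back: M3=-235/24−55/144·2562/425=-1028/85
back: M2=120/11−8/55·-1028/85=5384/425
back: M1=-3−3/8·5384/425=-3294/425
M: M0=0, M1=-3294/425, M2=5384/425, M3=-1028/85, M4=2562/425, M5=0
seg 0: a=-1, c=M0/2=0, d=(M1−M0)/(6·1)=-549/425, b=Δ0−h0·(2M0+M1)/6=1399/425
seg 1: a=1, c=M1/2=-1647/425, d=(M2−M1)/(6·3)=4339/3825, b=Δ1−h1·(2M1+M2)/6=-248/425
seg 2: a=-5, c=M2/2=2692/425, d=(M3−M2)/(6·1)=-1754/425, b=Δ2−h2·(2M2+M3)/6=2887/425
seg 3: a=4, c=M3/2=-514/85, d=(M4−M3)/(6·3)=3851/3825, b=Δ3−h3·(2M3+M4)/6=177/25
seg 4: a=-2, c=M4/2=1281/425, d=(M5−M4)/(6·2)=-427/850, b=Δ4−h4·(2M4+M5)/6=-858/425
t_q=5/2 → seg 1, τ=3/2; S=1+-248/425·τ+-1647/425·τ²+4339/3825·τ³=-3241/680

  seg 0: a=-1 b=1399/425 c=0 d=-549/425
  seg 1: a=1 b=-248/425 c=-1647/425 d=4339/3825
  seg 2: a=-5 b=2887/425 c=2692/425 d=-1754/425
  seg 3: a=4 b=177/25 c=-514/85 d=3851/3825
  seg 4: a=-2 b=-858/425 c=1281/425 d=-427/850
S(5/2) = -3241/680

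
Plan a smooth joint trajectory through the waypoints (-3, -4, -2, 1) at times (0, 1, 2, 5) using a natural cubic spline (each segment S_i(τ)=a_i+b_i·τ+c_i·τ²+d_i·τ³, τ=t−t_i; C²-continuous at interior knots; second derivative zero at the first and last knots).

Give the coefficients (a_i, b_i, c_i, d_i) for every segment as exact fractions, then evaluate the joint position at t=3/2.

Δ: Δ0=-1, Δ1=2, Δ2=1
row 1: diag=4, rhs=18; c'=1/4, d'=9/2
row 2: denom=8−1·1/4=31/4; d'=(-6−1·9/2)/(31/4)=-42/31
back: M2=-42/31
back: M1=9/2−1/4·-42/31=150/31
M: M0=0, M1=150/31, M2=-42/31, M3=0
seg 0: a=-3, c=M0/2=0, d=(M1−M0)/(6·1)=25/31, b=Δ0−h0·(2M0+M1)/6=-56/31
seg 1: a=-4, c=M1/2=75/31, d=(M2−M1)/(6·1)=-32/31, b=Δ1−h1·(2M1+M2)/6=19/31
seg 2: a=-2, c=M2/2=-21/31, d=(M3−M2)/(6·3)=7/93, b=Δ2−h2·(2M2+M3)/6=73/31
t_q=3/2 → seg 1, τ=1/2; S=-4+19/31·τ+75/31·τ²+-32/31·τ³=-399/124

  seg 0: a=-3 b=-56/31 c=0 d=25/31
  seg 1: a=-4 b=19/31 c=75/31 d=-32/31
  seg 2: a=-2 b=73/31 c=-21/31 d=7/93
S(3/2) = -399/124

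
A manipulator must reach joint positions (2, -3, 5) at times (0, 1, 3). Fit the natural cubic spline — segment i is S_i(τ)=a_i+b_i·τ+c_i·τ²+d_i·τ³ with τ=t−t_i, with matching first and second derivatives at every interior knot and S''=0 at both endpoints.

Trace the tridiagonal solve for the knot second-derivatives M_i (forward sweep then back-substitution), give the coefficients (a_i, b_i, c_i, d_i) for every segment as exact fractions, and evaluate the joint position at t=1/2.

Δ: Δ0=-5, Δ1=4
row 1: diag=6, rhs=54; c'=1/3, d'=9
back: M1=9
M: M0=0, M1=9, M2=0
seg 0: a=2, c=M0/2=0, d=(M1−M0)/(6·1)=3/2, b=Δ0−h0·(2M0+M1)/6=-13/2
seg 1: a=-3, c=M1/2=9/2, d=(M2−M1)/(6·2)=-3/4, b=Δ1−h1·(2M1+M2)/6=-2
t_q=1/2 → seg 0, τ=1/2; S=2+-13/2·τ+0·τ²+3/2·τ³=-17/16

  seg 0: a=2 b=-13/2 c=0 d=3/2
  seg 1: a=-3 b=-2 c=9/2 d=-3/4
S(1/2) = -17/16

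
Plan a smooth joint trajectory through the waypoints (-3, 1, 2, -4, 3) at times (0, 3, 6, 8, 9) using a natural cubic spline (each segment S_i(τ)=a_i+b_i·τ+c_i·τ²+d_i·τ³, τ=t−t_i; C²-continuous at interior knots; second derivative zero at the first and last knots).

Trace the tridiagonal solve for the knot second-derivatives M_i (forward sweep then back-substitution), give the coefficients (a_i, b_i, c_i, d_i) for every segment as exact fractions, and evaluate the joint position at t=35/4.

  seg 0: a=-3 b=316/309 c=0 d=32/927
  seg 1: a=1 b=604/309 c=32/103 d=-263/927
  seg 2: a=2 b=-1187/309 c=-231/103 d=823/618
  seg 3: a=-4 b=979/309 c=592/103 d=-592/309
S(35/4) = 165/206

Δ: Δ0=4/3, Δ1=1/3, Δ2=-3, Δ3=7
row 1: diag=12, rhs=-6; c'=1/4, d'=-1/2
row 2: denom=10−3·1/4=37/4; d'=(-20−3·-1/2)/(37/4)=-2
row 3: denom=6−2·8/37=206/37; d'=(60−2·-2)/(206/37)=1184/103
back: M3=1184/103
back: M2=-2−8/37·1184/103=-462/103
back: M1=-1/2−1/4·-462/103=64/103
M: M0=0, M1=64/103, M2=-462/103, M3=1184/103, M4=0
seg 0: a=-3, c=M0/2=0, d=(M1−M0)/(6·3)=32/927, b=Δ0−h0·(2M0+M1)/6=316/309
seg 1: a=1, c=M1/2=32/103, d=(M2−M1)/(6·3)=-263/927, b=Δ1−h1·(2M1+M2)/6=604/309
seg 2: a=2, c=M2/2=-231/103, d=(M3−M2)/(6·2)=823/618, b=Δ2−h2·(2M2+M3)/6=-1187/309
seg 3: a=-4, c=M3/2=592/103, d=(M4−M3)/(6·1)=-592/309, b=Δ3−h3·(2M3+M4)/6=979/309
t_q=35/4 → seg 3, τ=3/4; S=-4+979/309·τ+592/103·τ²+-592/309·τ³=165/206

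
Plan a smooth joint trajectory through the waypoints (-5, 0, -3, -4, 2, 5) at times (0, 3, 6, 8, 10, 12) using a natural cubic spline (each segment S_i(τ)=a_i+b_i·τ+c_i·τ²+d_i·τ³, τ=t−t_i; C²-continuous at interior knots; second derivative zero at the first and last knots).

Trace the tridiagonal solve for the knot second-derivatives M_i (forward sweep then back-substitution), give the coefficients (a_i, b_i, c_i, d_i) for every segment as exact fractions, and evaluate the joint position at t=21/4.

Δ: Δ0=5/3, Δ1=-1, Δ2=-1/2, Δ3=3, Δ4=3/2
row 1: diag=12, rhs=-16; c'=1/4, d'=-4/3
row 2: denom=10−3·1/4=37/4; d'=(3−3·-4/3)/(37/4)=28/37
row 3: denom=8−2·8/37=280/37; d'=(21−2·28/37)/(280/37)=103/40
row 4: denom=8−2·37/140=523/70; d'=(-9−2·103/40)/(523/70)=-1981/1046
back: M4=-1981/1046
back: M3=103/40−37/140·-1981/1046=3217/1046
back: M2=28/37−8/37·3217/1046=48/523
back: M1=-4/3−1/4·48/523=-2128/1569
M: M0=0, M1=-2128/1569, M2=48/523, M3=3217/1046, M4=-1981/1046, M5=0
seg 0: a=-5, c=M0/2=0, d=(M1−M0)/(6·3)=-1064/14121, b=Δ0−h0·(2M0+M1)/6=3679/1569
seg 1: a=0, c=M1/2=-1064/1569, d=(M2−M1)/(6·3)=1136/14121, b=Δ1−h1·(2M1+M2)/6=487/1569
seg 2: a=-3, c=M2/2=24/523, d=(M3−M2)/(6·2)=3121/12552, b=Δ2−h2·(2M2+M3)/6=-2489/1569
seg 3: a=-4, c=M3/2=3217/2092, d=(M4−M3)/(6·2)=-2599/6276, b=Δ3−h3·(2M3+M4)/6=4961/3138
seg 4: a=2, c=M4/2=-1981/2092, d=(M5−M4)/(6·2)=1981/12552, b=Δ4−h4·(2M4+M5)/6=8669/3138
t_q=21/4 → seg 1, τ=9/4; S=0+487/1569·τ+-1064/1569·τ²+1136/14121·τ³=-951/523

  seg 0: a=-5 b=3679/1569 c=0 d=-1064/14121
  seg 1: a=0 b=487/1569 c=-1064/1569 d=1136/14121
  seg 2: a=-3 b=-2489/1569 c=24/523 d=3121/12552
  seg 3: a=-4 b=4961/3138 c=3217/2092 d=-2599/6276
  seg 4: a=2 b=8669/3138 c=-1981/2092 d=1981/12552
S(21/4) = -951/523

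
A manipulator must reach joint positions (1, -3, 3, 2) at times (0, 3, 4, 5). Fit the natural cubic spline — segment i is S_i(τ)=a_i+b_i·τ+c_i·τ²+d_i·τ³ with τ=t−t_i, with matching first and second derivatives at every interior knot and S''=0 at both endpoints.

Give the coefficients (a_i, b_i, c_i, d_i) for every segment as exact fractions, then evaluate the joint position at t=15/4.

  seg 0: a=1 b=-451/93 c=0 d=109/279
  seg 1: a=-3 b=530/93 c=109/31 d=-299/93
  seg 2: a=3 b=287/93 c=-190/31 d=190/93
S(15/4) = 3761/1984

Δ: Δ0=-4/3, Δ1=6, Δ2=-1
row 1: diag=8, rhs=44; c'=1/8, d'=11/2
row 2: denom=4−1·1/8=31/8; d'=(-42−1·11/2)/(31/8)=-380/31
back: M2=-380/31
back: M1=11/2−1/8·-380/31=218/31
M: M0=0, M1=218/31, M2=-380/31, M3=0
seg 0: a=1, c=M0/2=0, d=(M1−M0)/(6·3)=109/279, b=Δ0−h0·(2M0+M1)/6=-451/93
seg 1: a=-3, c=M1/2=109/31, d=(M2−M1)/(6·1)=-299/93, b=Δ1−h1·(2M1+M2)/6=530/93
seg 2: a=3, c=M2/2=-190/31, d=(M3−M2)/(6·1)=190/93, b=Δ2−h2·(2M2+M3)/6=287/93
t_q=15/4 → seg 1, τ=3/4; S=-3+530/93·τ+109/31·τ²+-299/93·τ³=3761/1984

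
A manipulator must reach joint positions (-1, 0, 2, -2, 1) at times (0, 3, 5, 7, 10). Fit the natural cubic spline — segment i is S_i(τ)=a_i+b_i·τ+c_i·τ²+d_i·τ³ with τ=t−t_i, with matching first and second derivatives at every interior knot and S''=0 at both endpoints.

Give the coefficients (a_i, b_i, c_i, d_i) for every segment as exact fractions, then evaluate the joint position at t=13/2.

  seg 0: a=-1 b=-8/45 c=0 d=23/405
  seg 1: a=0 b=61/45 c=23/45 d=-31/90
  seg 2: a=2 b=-11/15 c=-14/9 d=83/180
  seg 3: a=-2 b=-64/45 c=109/90 d=-109/810
S(13/2) = -167/160

Δ: Δ0=1/3, Δ1=1, Δ2=-2, Δ3=1
row 1: diag=10, rhs=4; c'=1/5, d'=2/5
row 2: denom=8−2·1/5=38/5; d'=(-18−2·2/5)/(38/5)=-47/19
row 3: denom=10−2·5/19=180/19; d'=(18−2·-47/19)/(180/19)=109/45
back: M3=109/45
back: M2=-47/19−5/19·109/45=-28/9
back: M1=2/5−1/5·-28/9=46/45
M: M0=0, M1=46/45, M2=-28/9, M3=109/45, M4=0
seg 0: a=-1, c=M0/2=0, d=(M1−M0)/(6·3)=23/405, b=Δ0−h0·(2M0+M1)/6=-8/45
seg 1: a=0, c=M1/2=23/45, d=(M2−M1)/(6·2)=-31/90, b=Δ1−h1·(2M1+M2)/6=61/45
seg 2: a=2, c=M2/2=-14/9, d=(M3−M2)/(6·2)=83/180, b=Δ2−h2·(2M2+M3)/6=-11/15
seg 3: a=-2, c=M3/2=109/90, d=(M4−M3)/(6·3)=-109/810, b=Δ3−h3·(2M3+M4)/6=-64/45
t_q=13/2 → seg 2, τ=3/2; S=2+-11/15·τ+-14/9·τ²+83/180·τ³=-167/160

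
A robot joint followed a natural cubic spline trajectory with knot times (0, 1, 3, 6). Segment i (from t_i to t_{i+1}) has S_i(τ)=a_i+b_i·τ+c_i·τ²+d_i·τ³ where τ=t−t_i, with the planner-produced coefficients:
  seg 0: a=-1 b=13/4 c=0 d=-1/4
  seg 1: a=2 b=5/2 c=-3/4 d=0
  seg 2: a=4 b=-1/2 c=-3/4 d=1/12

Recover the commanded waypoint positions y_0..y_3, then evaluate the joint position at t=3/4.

y_0 = S_0(0) = a_0 = -1
y_1 = S_1(0) = a_1 = 2
y_2 = S_2(0) = a_2 = 4
y_3 = S_2(3) = -2
t_q=3/4 is in segment 0 (τ=3/4); S_0(τ)=341/256

y_0=-1 y_1=2 y_2=4 y_3=-2
S(3/4) = 341/256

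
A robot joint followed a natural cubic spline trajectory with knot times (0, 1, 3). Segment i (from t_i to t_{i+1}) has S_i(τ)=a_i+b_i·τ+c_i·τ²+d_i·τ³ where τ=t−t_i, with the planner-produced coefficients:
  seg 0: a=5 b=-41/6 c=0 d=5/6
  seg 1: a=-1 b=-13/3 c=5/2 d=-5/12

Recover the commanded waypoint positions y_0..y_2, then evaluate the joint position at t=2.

y_0 = S_0(0) = a_0 = 5
y_1 = S_1(0) = a_1 = -1
y_2 = S_1(2) = -3
t_q=2 is in segment 1 (τ=1); S_1(τ)=-13/4

y_0=5 y_1=-1 y_2=-3
S(2) = -13/4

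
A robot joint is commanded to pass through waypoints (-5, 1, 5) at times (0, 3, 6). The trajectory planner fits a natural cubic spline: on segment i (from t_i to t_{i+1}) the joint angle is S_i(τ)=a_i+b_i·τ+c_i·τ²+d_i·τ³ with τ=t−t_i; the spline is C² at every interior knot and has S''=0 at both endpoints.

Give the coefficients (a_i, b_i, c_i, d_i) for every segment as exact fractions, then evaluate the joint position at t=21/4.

Δ: Δ0=2, Δ1=4/3
row 1: diag=12, rhs=-4; c'=1/4, d'=-1/3
back: M1=-1/3
M: M0=0, M1=-1/3, M2=0
seg 0: a=-5, c=M0/2=0, d=(M1−M0)/(6·3)=-1/54, b=Δ0−h0·(2M0+M1)/6=13/6
seg 1: a=1, c=M1/2=-1/6, d=(M2−M1)/(6·3)=1/54, b=Δ1−h1·(2M1+M2)/6=5/3
t_q=21/4 → seg 1, τ=9/4; S=1+5/3·τ+-1/6·τ²+1/54·τ³=527/128

  seg 0: a=-5 b=13/6 c=0 d=-1/54
  seg 1: a=1 b=5/3 c=-1/6 d=1/54
S(21/4) = 527/128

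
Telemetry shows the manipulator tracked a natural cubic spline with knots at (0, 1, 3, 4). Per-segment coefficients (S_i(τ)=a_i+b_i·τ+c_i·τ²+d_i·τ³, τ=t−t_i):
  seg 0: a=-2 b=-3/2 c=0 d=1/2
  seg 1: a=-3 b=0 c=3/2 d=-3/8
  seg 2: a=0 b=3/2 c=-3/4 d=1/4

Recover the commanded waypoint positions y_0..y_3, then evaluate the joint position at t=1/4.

y_0=-2 y_1=-3 y_2=0 y_3=1
S(1/4) = -303/128

y_0 = S_0(0) = a_0 = -2
y_1 = S_1(0) = a_1 = -3
y_2 = S_2(0) = a_2 = 0
y_3 = S_2(1) = 1
t_q=1/4 is in segment 0 (τ=1/4); S_0(τ)=-303/128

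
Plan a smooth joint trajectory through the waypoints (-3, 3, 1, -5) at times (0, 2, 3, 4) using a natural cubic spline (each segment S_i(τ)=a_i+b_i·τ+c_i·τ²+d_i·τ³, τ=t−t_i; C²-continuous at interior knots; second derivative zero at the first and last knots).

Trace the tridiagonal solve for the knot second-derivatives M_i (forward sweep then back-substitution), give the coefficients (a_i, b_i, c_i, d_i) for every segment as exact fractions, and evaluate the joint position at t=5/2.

Δ: Δ0=3, Δ1=-2, Δ2=-6
row 1: diag=6, rhs=-30; c'=1/6, d'=-5
row 2: denom=4−1·1/6=23/6; d'=(-24−1·-5)/(23/6)=-114/23
back: M2=-114/23
back: M1=-5−1/6·-114/23=-96/23
M: M0=0, M1=-96/23, M2=-114/23, M3=0
seg 0: a=-3, c=M0/2=0, d=(M1−M0)/(6·2)=-8/23, b=Δ0−h0·(2M0+M1)/6=101/23
seg 1: a=3, c=M1/2=-48/23, d=(M2−M1)/(6·1)=-3/23, b=Δ1−h1·(2M1+M2)/6=5/23
seg 2: a=1, c=M2/2=-57/23, d=(M3−M2)/(6·1)=19/23, b=Δ2−h2·(2M2+M3)/6=-100/23
t_q=5/2 → seg 1, τ=1/2; S=3+5/23·τ+-48/23·τ²+-3/23·τ³=473/184

  seg 0: a=-3 b=101/23 c=0 d=-8/23
  seg 1: a=3 b=5/23 c=-48/23 d=-3/23
  seg 2: a=1 b=-100/23 c=-57/23 d=19/23
S(5/2) = 473/184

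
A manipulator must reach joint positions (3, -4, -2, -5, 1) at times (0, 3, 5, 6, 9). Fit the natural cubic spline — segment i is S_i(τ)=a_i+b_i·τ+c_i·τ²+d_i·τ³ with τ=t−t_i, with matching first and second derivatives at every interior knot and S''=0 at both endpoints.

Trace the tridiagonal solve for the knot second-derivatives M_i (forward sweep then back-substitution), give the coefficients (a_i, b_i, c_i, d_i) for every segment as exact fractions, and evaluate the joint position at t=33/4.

  seg 0: a=3 b=-857/219 c=0 d=346/1971
  seg 1: a=-4 b=181/219 c=346/219 d=-109/146
  seg 2: a=-2 b=-397/219 c=-635/219 d=125/73
  seg 3: a=-5 b=-542/219 c=490/219 d=-490/1971
S(33/4) = -4843/2336

Δ: Δ0=-7/3, Δ1=1, Δ2=-3, Δ3=2
row 1: diag=10, rhs=20; c'=1/5, d'=2
row 2: denom=6−2·1/5=28/5; d'=(-24−2·2)/(28/5)=-5
row 3: denom=8−1·5/28=219/28; d'=(30−1·-5)/(219/28)=980/219
back: M3=980/219
back: M2=-5−5/28·980/219=-1270/219
back: M1=2−1/5·-1270/219=692/219
M: M0=0, M1=692/219, M2=-1270/219, M3=980/219, M4=0
seg 0: a=3, c=M0/2=0, d=(M1−M0)/(6·3)=346/1971, b=Δ0−h0·(2M0+M1)/6=-857/219
seg 1: a=-4, c=M1/2=346/219, d=(M2−M1)/(6·2)=-109/146, b=Δ1−h1·(2M1+M2)/6=181/219
seg 2: a=-2, c=M2/2=-635/219, d=(M3−M2)/(6·1)=125/73, b=Δ2−h2·(2M2+M3)/6=-397/219
seg 3: a=-5, c=M3/2=490/219, d=(M4−M3)/(6·3)=-490/1971, b=Δ3−h3·(2M3+M4)/6=-542/219
t_q=33/4 → seg 3, τ=9/4; S=-5+-542/219·τ+490/219·τ²+-490/1971·τ³=-4843/2336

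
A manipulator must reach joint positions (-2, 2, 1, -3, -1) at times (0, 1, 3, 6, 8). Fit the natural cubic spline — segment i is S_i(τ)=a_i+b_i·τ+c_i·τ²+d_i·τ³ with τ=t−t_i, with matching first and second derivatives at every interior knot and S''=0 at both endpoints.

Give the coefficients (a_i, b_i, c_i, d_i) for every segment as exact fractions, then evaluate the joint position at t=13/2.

  seg 0: a=-2 b=14417/3036 c=0 d=-2273/3036
  seg 1: a=2 b=3799/1518 c=-2273/1012 d=2261/6072
  seg 2: a=1 b=-1528/759 c=-3/253 d=181/2277
  seg 3: a=-3 b=47/759 c=178/253 d=-89/759
S(13/2) = -5683/2024

Δ: Δ0=4, Δ1=-1/2, Δ2=-4/3, Δ3=1
row 1: diag=6, rhs=-27; c'=1/3, d'=-9/2
row 2: denom=10−2·1/3=28/3; d'=(-5−2·-9/2)/(28/3)=3/7
row 3: denom=10−3·9/28=253/28; d'=(14−3·3/7)/(253/28)=356/253
back: M3=356/253
back: M2=3/7−9/28·356/253=-6/253
back: M1=-9/2−1/3·-6/253=-2273/506
M: M0=0, M1=-2273/506, M2=-6/253, M3=356/253, M4=0
seg 0: a=-2, c=M0/2=0, d=(M1−M0)/(6·1)=-2273/3036, b=Δ0−h0·(2M0+M1)/6=14417/3036
seg 1: a=2, c=M1/2=-2273/1012, d=(M2−M1)/(6·2)=2261/6072, b=Δ1−h1·(2M1+M2)/6=3799/1518
seg 2: a=1, c=M2/2=-3/253, d=(M3−M2)/(6·3)=181/2277, b=Δ2−h2·(2M2+M3)/6=-1528/759
seg 3: a=-3, c=M3/2=178/253, d=(M4−M3)/(6·2)=-89/759, b=Δ3−h3·(2M3+M4)/6=47/759
t_q=13/2 → seg 3, τ=1/2; S=-3+47/759·τ+178/253·τ²+-89/759·τ³=-5683/2024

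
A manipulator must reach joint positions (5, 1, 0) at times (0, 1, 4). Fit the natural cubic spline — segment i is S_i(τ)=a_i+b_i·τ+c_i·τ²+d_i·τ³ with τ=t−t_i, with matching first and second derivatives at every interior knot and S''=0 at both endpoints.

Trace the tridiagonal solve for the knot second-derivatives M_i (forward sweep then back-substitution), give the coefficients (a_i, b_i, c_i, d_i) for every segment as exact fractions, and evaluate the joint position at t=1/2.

Δ: Δ0=-4, Δ1=-1/3
row 1: diag=8, rhs=22; c'=3/8, d'=11/4
back: M1=11/4
M: M0=0, M1=11/4, M2=0
seg 0: a=5, c=M0/2=0, d=(M1−M0)/(6·1)=11/24, b=Δ0−h0·(2M0+M1)/6=-107/24
seg 1: a=1, c=M1/2=11/8, d=(M2−M1)/(6·3)=-11/72, b=Δ1−h1·(2M1+M2)/6=-37/12
t_q=1/2 → seg 0, τ=1/2; S=5+-107/24·τ+0·τ²+11/24·τ³=181/64

  seg 0: a=5 b=-107/24 c=0 d=11/24
  seg 1: a=1 b=-37/12 c=11/8 d=-11/72
S(1/2) = 181/64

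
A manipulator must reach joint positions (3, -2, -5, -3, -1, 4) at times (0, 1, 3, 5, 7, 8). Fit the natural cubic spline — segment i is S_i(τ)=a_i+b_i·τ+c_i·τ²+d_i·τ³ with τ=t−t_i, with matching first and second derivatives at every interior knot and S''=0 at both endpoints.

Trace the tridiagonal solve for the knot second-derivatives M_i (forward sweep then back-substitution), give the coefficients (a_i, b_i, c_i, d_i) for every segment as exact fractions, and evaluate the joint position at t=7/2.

  seg 0: a=3 b=-11/2 c=0 d=1/2
  seg 1: a=-2 b=-4 c=3/2 d=-1/8
  seg 2: a=-5 b=1/2 c=3/4 d=-1/4
  seg 3: a=-3 b=1/2 c=-3/4 d=1/2
  seg 4: a=-1 b=7/2 c=9/4 d=-3/4
S(7/2) = -147/32

Δ: Δ0=-5, Δ1=-3/2, Δ2=1, Δ3=1, Δ4=5
row 1: diag=6, rhs=21; c'=1/3, d'=7/2
row 2: denom=8−2·1/3=22/3; d'=(15−2·7/2)/(22/3)=12/11
row 3: denom=8−2·3/11=82/11; d'=(0−2·12/11)/(82/11)=-12/41
row 4: denom=6−2·11/41=224/41; d'=(24−2·-12/41)/(224/41)=9/2
back: M4=9/2
back: M3=-12/41−11/41·9/2=-3/2
back: M2=12/11−3/11·-3/2=3/2
back: M1=7/2−1/3·3/2=3
M: M0=0, M1=3, M2=3/2, M3=-3/2, M4=9/2, M5=0
seg 0: a=3, c=M0/2=0, d=(M1−M0)/(6·1)=1/2, b=Δ0−h0·(2M0+M1)/6=-11/2
seg 1: a=-2, c=M1/2=3/2, d=(M2−M1)/(6·2)=-1/8, b=Δ1−h1·(2M1+M2)/6=-4
seg 2: a=-5, c=M2/2=3/4, d=(M3−M2)/(6·2)=-1/4, b=Δ2−h2·(2M2+M3)/6=1/2
seg 3: a=-3, c=M3/2=-3/4, d=(M4−M3)/(6·2)=1/2, b=Δ3−h3·(2M3+M4)/6=1/2
seg 4: a=-1, c=M4/2=9/4, d=(M5−M4)/(6·1)=-3/4, b=Δ4−h4·(2M4+M5)/6=7/2
t_q=7/2 → seg 2, τ=1/2; S=-5+1/2·τ+3/4·τ²+-1/4·τ³=-147/32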